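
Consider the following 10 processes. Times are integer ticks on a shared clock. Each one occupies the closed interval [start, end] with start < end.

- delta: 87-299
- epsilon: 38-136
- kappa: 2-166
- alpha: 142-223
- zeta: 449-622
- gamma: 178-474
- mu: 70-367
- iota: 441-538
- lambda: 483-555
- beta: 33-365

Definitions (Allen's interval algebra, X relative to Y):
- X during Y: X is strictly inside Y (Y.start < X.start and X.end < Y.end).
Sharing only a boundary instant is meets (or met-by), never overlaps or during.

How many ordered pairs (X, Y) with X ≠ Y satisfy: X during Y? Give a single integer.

Checking all 90 ordered pairs for relation 'during'; matching pairs in alphabetical order:
(alpha, beta): alpha during beta ✓
(alpha, delta): alpha during delta ✓
(alpha, mu): alpha during mu ✓
(delta, beta): delta during beta ✓
(delta, mu): delta during mu ✓
(epsilon, beta): epsilon during beta ✓
(epsilon, kappa): epsilon during kappa ✓
(lambda, zeta): lambda during zeta ✓
Count: 8.

8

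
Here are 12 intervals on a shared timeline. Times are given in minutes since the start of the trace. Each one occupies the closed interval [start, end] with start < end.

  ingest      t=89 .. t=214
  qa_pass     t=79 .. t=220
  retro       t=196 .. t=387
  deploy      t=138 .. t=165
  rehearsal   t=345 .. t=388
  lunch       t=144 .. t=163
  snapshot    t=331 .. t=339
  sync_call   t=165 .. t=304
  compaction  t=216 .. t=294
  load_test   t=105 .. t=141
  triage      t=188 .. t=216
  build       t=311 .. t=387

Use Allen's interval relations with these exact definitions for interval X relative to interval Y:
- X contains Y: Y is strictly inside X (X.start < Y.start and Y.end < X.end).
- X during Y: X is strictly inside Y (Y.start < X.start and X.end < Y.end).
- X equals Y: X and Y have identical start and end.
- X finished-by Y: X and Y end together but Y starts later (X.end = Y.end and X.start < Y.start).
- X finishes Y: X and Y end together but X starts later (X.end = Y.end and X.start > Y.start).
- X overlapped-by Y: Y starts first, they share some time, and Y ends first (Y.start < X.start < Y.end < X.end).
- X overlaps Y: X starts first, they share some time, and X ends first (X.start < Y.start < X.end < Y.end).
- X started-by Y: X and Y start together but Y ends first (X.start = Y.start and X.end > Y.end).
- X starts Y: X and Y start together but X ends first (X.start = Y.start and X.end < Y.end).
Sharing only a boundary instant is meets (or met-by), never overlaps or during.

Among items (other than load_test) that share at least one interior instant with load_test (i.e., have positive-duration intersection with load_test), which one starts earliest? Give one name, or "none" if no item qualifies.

Target load_test = [t=105, t=141].
build [t=311, t=387] → after → excluded.
compaction [t=216, t=294] → after → excluded.
deploy [t=138, t=165] → overlapped-by → candidate.
ingest [t=89, t=214] → contains → candidate.
lunch [t=144, t=163] → after → excluded.
qa_pass [t=79, t=220] → contains → candidate.
rehearsal [t=345, t=388] → after → excluded.
retro [t=196, t=387] → after → excluded.
snapshot [t=331, t=339] → after → excluded.
sync_call [t=165, t=304] → after → excluded.
triage [t=188, t=216] → after → excluded.
Among candidates, earliest start is t=79 → qa_pass.

qa_pass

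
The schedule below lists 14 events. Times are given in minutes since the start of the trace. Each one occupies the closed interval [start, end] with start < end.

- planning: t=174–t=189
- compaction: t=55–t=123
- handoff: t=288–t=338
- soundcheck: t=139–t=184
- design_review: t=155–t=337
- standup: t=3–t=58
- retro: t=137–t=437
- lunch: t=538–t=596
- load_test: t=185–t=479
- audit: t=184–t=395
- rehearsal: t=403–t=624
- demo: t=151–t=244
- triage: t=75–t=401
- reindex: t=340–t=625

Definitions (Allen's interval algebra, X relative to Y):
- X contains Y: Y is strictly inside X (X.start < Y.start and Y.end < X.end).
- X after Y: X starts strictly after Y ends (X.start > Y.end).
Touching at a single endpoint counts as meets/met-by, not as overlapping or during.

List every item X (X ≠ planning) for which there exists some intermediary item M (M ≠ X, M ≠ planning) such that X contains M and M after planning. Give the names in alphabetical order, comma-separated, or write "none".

Target planning = [t=174, t=189].
Intermediaries M with M after planning: handoff, lunch, rehearsal, reindex.
Via handoff — items with X contains handoff: audit, load_test, retro, triage.
Via lunch — items with X contains lunch: rehearsal, reindex.
Via rehearsal — items with X contains rehearsal: reindex.
Via reindex — items with X contains reindex: none.
Union: audit, load_test, rehearsal, reindex, retro, triage.

audit, load_test, rehearsal, reindex, retro, triage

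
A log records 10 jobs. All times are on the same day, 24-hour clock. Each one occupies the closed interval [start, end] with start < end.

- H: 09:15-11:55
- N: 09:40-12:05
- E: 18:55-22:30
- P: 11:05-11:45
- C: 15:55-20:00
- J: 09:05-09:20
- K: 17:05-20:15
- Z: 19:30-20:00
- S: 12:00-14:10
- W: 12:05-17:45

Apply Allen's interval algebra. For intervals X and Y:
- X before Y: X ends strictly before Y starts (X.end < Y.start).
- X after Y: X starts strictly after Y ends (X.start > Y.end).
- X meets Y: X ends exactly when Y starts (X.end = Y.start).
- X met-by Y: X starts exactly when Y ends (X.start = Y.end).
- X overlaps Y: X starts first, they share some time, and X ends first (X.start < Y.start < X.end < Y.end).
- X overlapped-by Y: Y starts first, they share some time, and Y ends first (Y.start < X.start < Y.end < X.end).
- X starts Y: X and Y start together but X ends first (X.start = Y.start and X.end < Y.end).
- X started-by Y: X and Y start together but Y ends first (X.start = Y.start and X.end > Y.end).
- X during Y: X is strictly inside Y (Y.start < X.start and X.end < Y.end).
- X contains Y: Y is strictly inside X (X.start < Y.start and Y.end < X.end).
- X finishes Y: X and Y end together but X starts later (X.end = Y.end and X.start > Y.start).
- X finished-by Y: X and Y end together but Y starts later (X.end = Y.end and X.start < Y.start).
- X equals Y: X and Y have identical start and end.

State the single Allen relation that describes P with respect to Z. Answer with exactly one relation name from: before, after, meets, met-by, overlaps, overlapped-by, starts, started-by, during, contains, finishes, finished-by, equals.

before

P = [11:05, 11:45]; Z = [19:30, 20:00].
Compare endpoints: P.start < Z.start, P.start < Z.end, P.end < Z.start, P.end < Z.end.
That pattern is 'before'.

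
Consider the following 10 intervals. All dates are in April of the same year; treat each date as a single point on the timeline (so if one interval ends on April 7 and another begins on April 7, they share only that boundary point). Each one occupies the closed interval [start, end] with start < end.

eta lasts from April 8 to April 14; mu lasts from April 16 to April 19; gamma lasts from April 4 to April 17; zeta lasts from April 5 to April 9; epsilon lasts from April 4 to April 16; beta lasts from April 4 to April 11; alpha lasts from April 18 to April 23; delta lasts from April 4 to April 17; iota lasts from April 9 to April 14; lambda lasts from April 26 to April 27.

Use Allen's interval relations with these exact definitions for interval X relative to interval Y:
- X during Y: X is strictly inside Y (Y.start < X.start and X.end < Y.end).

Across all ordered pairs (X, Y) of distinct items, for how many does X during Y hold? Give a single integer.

Checking all 90 ordered pairs for relation 'during'; matching pairs in alphabetical order:
(eta, delta): eta during delta ✓
(eta, epsilon): eta during epsilon ✓
(eta, gamma): eta during gamma ✓
(iota, delta): iota during delta ✓
(iota, epsilon): iota during epsilon ✓
(iota, gamma): iota during gamma ✓
(zeta, beta): zeta during beta ✓
(zeta, delta): zeta during delta ✓
(zeta, epsilon): zeta during epsilon ✓
(zeta, gamma): zeta during gamma ✓
Count: 10.

10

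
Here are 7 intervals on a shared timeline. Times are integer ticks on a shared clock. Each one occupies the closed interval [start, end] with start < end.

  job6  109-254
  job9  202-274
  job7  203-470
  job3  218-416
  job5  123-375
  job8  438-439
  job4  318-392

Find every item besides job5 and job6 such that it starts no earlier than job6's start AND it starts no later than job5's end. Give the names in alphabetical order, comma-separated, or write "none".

Conditions: its start is no earlier than job6's start (X.start >= 109) AND its start is no later than job5's end (X.start <= 375).
job3: start 218 >= 109? ✓; start 218 <= 375? ✓ → yes.
job4: start 318 >= 109? ✓; start 318 <= 375? ✓ → yes.
job7: start 203 >= 109? ✓; start 203 <= 375? ✓ → yes.
job8: start 438 >= 109? ✓; start 438 <= 375? ✗ → no.
job9: start 202 >= 109? ✓; start 202 <= 375? ✓ → yes.
Result: job3, job4, job7, job9.

job3, job4, job7, job9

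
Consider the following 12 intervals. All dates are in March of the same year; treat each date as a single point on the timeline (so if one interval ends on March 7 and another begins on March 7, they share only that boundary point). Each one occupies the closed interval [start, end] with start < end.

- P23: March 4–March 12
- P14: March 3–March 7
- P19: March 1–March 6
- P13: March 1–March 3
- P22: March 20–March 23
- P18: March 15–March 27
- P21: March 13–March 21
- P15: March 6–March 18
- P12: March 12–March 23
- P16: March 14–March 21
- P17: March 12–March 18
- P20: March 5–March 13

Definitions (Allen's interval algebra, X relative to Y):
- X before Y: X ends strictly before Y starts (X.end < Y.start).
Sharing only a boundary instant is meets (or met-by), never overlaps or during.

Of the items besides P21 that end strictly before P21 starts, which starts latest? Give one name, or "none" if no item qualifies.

Target P21 = [March 13, March 21].
P12 [March 12, March 23] → contains → excluded.
P13 [March 1, March 3] → before → candidate.
P14 [March 3, March 7] → before → candidate.
P15 [March 6, March 18] → overlaps → excluded.
P16 [March 14, March 21] → finishes → excluded.
P17 [March 12, March 18] → overlaps → excluded.
P18 [March 15, March 27] → overlapped-by → excluded.
P19 [March 1, March 6] → before → candidate.
P20 [March 5, March 13] → meets → excluded.
P22 [March 20, March 23] → overlapped-by → excluded.
P23 [March 4, March 12] → before → candidate.
Among candidates, latest start is March 4 → P23.

P23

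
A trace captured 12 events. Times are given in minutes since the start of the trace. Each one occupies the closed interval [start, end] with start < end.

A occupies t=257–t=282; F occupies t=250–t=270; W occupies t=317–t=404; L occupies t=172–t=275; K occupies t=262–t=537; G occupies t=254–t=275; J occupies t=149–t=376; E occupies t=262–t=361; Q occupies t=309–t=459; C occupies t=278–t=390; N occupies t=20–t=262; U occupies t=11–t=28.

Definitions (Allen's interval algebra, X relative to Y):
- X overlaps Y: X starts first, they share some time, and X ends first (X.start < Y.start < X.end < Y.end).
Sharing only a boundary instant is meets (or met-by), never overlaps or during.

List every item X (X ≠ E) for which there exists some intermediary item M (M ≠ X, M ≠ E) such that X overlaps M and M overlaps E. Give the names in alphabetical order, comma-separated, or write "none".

Target E = [t=262, t=361].
Intermediaries M with M overlaps E: A, F, G, L.
Via A — items with X overlaps A: F, G, L, N.
Via F — items with X overlaps F: N.
Via G — items with X overlaps G: F, N.
Via L — items with X overlaps L: N.
Union: F, G, L, N.

F, G, L, N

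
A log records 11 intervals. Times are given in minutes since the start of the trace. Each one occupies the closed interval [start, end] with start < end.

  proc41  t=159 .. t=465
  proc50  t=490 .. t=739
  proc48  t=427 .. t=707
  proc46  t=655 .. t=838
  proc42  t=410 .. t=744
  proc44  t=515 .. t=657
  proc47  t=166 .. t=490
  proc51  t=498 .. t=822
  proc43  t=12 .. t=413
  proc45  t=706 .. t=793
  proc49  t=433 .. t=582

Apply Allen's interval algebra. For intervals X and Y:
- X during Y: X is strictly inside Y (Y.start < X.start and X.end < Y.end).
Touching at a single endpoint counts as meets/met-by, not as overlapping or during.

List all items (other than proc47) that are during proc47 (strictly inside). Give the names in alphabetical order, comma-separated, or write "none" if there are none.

Target proc47 = [t=166, t=490].
proc41 [t=159, t=465] → overlaps → no.
proc42 [t=410, t=744] → overlapped-by → no.
proc43 [t=12, t=413] → overlaps → no.
proc44 [t=515, t=657] → after → no.
proc45 [t=706, t=793] → after → no.
proc46 [t=655, t=838] → after → no.
proc48 [t=427, t=707] → overlapped-by → no.
proc49 [t=433, t=582] → overlapped-by → no.
proc50 [t=490, t=739] → met-by → no.
proc51 [t=498, t=822] → after → no.
Result: none.

none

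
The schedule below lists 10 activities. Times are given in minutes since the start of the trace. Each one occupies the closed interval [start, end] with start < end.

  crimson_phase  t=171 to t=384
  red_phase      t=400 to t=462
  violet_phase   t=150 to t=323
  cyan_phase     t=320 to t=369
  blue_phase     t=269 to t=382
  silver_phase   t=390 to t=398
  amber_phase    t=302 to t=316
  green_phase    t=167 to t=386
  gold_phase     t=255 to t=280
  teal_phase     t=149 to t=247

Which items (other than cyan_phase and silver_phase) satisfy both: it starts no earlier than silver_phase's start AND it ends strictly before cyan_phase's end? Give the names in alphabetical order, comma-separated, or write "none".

none

Conditions: its start is no earlier than silver_phase's start (X.start >= t=390) AND its end is strictly before cyan_phase's end (X.end < t=369).
amber_phase: start t=302 >= t=390? ✗; end t=316 < t=369? ✓ → no.
blue_phase: start t=269 >= t=390? ✗; end t=382 < t=369? ✗ → no.
crimson_phase: start t=171 >= t=390? ✗; end t=384 < t=369? ✗ → no.
gold_phase: start t=255 >= t=390? ✗; end t=280 < t=369? ✓ → no.
green_phase: start t=167 >= t=390? ✗; end t=386 < t=369? ✗ → no.
red_phase: start t=400 >= t=390? ✓; end t=462 < t=369? ✗ → no.
teal_phase: start t=149 >= t=390? ✗; end t=247 < t=369? ✓ → no.
violet_phase: start t=150 >= t=390? ✗; end t=323 < t=369? ✓ → no.
Result: none.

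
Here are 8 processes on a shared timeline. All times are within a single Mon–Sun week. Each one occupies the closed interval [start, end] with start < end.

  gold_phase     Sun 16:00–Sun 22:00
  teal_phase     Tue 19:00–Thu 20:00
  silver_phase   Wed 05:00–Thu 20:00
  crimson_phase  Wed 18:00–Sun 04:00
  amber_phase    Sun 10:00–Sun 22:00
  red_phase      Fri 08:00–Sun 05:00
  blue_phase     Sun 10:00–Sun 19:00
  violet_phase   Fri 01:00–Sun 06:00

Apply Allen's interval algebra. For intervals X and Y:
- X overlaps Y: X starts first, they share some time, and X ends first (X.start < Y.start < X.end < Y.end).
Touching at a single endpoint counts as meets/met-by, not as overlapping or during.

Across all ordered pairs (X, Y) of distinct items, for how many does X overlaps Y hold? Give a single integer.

5

Checking all 56 ordered pairs for relation 'overlaps'; matching pairs in alphabetical order:
(blue_phase, gold_phase): blue_phase overlaps gold_phase ✓
(crimson_phase, red_phase): crimson_phase overlaps red_phase ✓
(crimson_phase, violet_phase): crimson_phase overlaps violet_phase ✓
(silver_phase, crimson_phase): silver_phase overlaps crimson_phase ✓
(teal_phase, crimson_phase): teal_phase overlaps crimson_phase ✓
Count: 5.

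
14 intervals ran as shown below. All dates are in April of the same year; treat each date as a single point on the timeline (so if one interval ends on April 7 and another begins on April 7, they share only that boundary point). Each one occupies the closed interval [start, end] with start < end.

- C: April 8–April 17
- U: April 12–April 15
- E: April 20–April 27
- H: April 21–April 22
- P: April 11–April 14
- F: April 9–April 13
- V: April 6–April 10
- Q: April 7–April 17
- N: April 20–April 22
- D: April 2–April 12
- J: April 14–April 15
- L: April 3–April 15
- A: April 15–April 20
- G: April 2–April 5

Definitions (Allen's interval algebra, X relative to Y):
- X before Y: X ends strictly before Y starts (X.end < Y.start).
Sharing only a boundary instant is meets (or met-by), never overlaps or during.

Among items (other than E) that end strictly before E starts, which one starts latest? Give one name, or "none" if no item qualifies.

J

Target E = [April 20, April 27].
A [April 15, April 20] → meets → excluded.
C [April 8, April 17] → before → candidate.
D [April 2, April 12] → before → candidate.
F [April 9, April 13] → before → candidate.
G [April 2, April 5] → before → candidate.
H [April 21, April 22] → during → excluded.
J [April 14, April 15] → before → candidate.
L [April 3, April 15] → before → candidate.
N [April 20, April 22] → starts → excluded.
P [April 11, April 14] → before → candidate.
Q [April 7, April 17] → before → candidate.
U [April 12, April 15] → before → candidate.
V [April 6, April 10] → before → candidate.
Among candidates, latest start is April 14 → J.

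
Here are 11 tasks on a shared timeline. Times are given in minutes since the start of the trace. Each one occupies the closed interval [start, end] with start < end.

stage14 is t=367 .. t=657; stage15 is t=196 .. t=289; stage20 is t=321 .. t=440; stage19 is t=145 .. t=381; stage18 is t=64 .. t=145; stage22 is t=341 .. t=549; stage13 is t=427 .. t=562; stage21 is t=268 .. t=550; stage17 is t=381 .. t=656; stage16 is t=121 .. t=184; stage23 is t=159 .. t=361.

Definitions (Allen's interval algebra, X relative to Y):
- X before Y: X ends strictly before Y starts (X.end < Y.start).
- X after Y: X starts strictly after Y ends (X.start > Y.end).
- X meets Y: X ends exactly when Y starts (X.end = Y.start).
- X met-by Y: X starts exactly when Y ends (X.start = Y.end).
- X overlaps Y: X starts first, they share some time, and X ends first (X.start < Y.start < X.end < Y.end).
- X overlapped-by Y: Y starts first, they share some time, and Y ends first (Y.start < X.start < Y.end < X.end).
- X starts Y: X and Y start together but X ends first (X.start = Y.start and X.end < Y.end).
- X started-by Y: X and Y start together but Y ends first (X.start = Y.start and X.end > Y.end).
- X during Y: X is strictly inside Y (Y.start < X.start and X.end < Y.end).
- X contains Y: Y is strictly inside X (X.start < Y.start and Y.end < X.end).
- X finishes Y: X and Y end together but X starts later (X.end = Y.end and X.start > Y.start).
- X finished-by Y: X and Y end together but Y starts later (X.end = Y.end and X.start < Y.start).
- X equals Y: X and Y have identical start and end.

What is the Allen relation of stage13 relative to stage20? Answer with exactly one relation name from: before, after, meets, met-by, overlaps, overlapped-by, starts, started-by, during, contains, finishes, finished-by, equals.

overlapped-by

stage13 = [t=427, t=562]; stage20 = [t=321, t=440].
Compare endpoints: stage13.start > stage20.start, stage13.start < stage20.end, stage13.end > stage20.start, stage13.end > stage20.end.
That pattern is 'overlapped-by'.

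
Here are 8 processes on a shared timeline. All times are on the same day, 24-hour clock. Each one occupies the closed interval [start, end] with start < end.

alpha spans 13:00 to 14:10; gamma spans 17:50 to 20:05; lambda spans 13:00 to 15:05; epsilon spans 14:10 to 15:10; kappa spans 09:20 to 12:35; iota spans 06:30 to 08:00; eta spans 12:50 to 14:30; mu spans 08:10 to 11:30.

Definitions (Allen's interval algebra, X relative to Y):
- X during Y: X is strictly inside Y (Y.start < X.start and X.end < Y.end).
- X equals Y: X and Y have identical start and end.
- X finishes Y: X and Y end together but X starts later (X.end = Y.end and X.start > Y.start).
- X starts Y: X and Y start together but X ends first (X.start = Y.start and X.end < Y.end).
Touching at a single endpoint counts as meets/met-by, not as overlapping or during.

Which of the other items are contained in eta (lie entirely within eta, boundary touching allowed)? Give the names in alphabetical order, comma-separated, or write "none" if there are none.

alpha

Target eta = [12:50, 14:30].
alpha [13:00, 14:10] → during → yes.
epsilon [14:10, 15:10] → overlapped-by → no.
gamma [17:50, 20:05] → after → no.
iota [06:30, 08:00] → before → no.
kappa [09:20, 12:35] → before → no.
lambda [13:00, 15:05] → overlapped-by → no.
mu [08:10, 11:30] → before → no.
Result: alpha.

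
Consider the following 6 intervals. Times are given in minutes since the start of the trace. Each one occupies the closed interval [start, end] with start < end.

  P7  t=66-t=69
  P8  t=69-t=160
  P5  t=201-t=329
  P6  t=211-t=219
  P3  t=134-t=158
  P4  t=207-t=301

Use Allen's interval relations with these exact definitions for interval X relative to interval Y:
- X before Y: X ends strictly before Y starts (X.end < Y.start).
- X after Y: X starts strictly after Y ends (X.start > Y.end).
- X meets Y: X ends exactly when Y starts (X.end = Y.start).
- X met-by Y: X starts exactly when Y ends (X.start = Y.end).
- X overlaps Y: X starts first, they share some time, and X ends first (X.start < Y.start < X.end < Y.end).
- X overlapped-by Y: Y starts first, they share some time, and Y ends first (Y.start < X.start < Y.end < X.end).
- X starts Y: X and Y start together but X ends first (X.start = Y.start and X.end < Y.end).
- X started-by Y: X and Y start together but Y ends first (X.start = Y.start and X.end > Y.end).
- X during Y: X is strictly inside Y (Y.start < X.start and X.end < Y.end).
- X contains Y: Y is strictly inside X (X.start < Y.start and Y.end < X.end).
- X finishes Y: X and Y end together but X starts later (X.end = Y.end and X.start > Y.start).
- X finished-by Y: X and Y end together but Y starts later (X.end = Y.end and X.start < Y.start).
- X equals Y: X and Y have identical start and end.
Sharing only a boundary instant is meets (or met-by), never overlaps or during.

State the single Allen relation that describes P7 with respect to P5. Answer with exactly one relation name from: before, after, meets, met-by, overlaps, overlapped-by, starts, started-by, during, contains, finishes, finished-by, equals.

P7 = [t=66, t=69]; P5 = [t=201, t=329].
Compare endpoints: P7.start < P5.start, P7.start < P5.end, P7.end < P5.start, P7.end < P5.end.
That pattern is 'before'.

before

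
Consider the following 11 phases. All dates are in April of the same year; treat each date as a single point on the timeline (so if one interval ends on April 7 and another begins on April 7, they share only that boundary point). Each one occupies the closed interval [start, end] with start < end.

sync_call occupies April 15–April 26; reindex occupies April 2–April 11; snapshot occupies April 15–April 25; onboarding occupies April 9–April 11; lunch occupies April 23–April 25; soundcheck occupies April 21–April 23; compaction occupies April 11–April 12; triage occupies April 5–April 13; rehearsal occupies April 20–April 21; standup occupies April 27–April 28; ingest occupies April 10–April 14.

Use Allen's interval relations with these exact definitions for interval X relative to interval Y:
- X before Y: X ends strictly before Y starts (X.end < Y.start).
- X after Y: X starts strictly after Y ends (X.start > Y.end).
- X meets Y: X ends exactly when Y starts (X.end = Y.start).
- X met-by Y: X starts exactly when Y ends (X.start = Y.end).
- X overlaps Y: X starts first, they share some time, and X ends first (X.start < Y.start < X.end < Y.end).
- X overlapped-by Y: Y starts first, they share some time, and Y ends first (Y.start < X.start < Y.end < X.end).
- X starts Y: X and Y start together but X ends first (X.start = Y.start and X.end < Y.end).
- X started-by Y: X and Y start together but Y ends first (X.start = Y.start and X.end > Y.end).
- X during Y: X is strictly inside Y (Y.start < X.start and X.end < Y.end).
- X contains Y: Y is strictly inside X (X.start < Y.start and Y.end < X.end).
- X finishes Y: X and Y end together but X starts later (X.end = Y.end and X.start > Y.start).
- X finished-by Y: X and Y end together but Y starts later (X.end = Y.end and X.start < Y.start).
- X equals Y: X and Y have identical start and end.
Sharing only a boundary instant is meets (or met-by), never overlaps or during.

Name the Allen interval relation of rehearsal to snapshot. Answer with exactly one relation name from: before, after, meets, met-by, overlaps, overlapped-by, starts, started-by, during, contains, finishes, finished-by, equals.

rehearsal = [April 20, April 21]; snapshot = [April 15, April 25].
Compare endpoints: rehearsal.start > snapshot.start, rehearsal.start < snapshot.end, rehearsal.end > snapshot.start, rehearsal.end < snapshot.end.
That pattern is 'during'.

during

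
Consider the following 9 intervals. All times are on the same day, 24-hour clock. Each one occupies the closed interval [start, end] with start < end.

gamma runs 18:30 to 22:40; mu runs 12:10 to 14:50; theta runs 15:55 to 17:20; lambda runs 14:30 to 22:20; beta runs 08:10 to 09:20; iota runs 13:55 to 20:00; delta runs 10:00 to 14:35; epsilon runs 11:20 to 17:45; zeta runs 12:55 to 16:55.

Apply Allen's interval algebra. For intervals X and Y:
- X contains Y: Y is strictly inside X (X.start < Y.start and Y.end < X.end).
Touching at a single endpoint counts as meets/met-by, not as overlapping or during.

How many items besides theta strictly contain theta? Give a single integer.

3

Target theta = [15:55, 17:20].
beta [08:10, 09:20] → before → no.
delta [10:00, 14:35] → before → no.
epsilon [11:20, 17:45] → contains → counts.
gamma [18:30, 22:40] → after → no.
iota [13:55, 20:00] → contains → counts.
lambda [14:30, 22:20] → contains → counts.
mu [12:10, 14:50] → before → no.
zeta [12:55, 16:55] → overlaps → no.
Total: 3.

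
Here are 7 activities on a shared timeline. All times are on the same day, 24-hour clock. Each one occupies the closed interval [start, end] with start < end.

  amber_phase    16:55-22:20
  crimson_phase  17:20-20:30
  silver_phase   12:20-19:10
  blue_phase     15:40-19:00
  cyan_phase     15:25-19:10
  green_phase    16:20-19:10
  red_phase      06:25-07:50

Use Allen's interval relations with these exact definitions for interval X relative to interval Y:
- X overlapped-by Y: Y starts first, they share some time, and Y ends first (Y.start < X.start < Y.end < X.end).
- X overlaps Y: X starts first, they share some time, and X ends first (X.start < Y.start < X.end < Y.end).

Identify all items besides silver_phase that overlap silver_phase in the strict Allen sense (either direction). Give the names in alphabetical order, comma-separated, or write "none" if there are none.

amber_phase, crimson_phase

Target silver_phase = [12:20, 19:10].
amber_phase [16:55, 22:20] → overlapped-by → yes.
blue_phase [15:40, 19:00] → during → no.
crimson_phase [17:20, 20:30] → overlapped-by → yes.
cyan_phase [15:25, 19:10] → finishes → no.
green_phase [16:20, 19:10] → finishes → no.
red_phase [06:25, 07:50] → before → no.
Result: amber_phase, crimson_phase.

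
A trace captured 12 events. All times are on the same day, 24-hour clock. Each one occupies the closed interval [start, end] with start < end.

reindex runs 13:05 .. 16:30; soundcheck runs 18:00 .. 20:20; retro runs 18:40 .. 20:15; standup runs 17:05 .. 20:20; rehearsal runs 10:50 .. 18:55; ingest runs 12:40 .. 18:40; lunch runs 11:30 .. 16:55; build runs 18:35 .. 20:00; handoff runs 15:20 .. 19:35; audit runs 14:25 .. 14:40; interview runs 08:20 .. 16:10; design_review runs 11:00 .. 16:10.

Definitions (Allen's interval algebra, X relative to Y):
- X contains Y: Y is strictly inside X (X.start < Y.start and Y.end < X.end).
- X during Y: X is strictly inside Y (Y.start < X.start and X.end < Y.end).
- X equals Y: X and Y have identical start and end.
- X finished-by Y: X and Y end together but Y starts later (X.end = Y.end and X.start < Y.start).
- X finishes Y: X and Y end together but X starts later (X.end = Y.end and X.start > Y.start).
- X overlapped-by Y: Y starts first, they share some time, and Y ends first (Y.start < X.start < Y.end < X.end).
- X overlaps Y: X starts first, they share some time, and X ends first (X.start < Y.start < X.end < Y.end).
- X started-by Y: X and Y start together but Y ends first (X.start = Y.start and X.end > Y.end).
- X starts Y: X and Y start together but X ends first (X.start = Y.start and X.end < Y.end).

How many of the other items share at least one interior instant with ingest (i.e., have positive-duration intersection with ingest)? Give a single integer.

10

Target ingest = [12:40, 18:40].
audit [14:25, 14:40] → during → counts.
build [18:35, 20:00] → overlapped-by → counts.
design_review [11:00, 16:10] → overlaps → counts.
handoff [15:20, 19:35] → overlapped-by → counts.
interview [08:20, 16:10] → overlaps → counts.
lunch [11:30, 16:55] → overlaps → counts.
rehearsal [10:50, 18:55] → contains → counts.
reindex [13:05, 16:30] → during → counts.
retro [18:40, 20:15] → met-by → no.
soundcheck [18:00, 20:20] → overlapped-by → counts.
standup [17:05, 20:20] → overlapped-by → counts.
Total: 10.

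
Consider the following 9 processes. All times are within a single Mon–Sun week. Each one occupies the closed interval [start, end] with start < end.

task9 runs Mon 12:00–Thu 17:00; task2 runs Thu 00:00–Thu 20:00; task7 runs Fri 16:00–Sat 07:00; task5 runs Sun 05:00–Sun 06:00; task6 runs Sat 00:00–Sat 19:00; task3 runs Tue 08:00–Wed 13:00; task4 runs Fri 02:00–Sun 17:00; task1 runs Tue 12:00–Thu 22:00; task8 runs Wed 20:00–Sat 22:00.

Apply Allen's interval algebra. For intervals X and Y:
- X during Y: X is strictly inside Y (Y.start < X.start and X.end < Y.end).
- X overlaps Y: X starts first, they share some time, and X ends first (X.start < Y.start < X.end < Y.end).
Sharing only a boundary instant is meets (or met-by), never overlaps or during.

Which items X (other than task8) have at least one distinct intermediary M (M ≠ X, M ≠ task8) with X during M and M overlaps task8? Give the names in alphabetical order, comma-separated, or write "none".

task2, task3

Target task8 = [Wed 20:00, Sat 22:00].
Intermediaries M with M overlaps task8: task1, task9.
Via task1 — items with X during task1: task2.
Via task9 — items with X during task9: task3.
Union: task2, task3.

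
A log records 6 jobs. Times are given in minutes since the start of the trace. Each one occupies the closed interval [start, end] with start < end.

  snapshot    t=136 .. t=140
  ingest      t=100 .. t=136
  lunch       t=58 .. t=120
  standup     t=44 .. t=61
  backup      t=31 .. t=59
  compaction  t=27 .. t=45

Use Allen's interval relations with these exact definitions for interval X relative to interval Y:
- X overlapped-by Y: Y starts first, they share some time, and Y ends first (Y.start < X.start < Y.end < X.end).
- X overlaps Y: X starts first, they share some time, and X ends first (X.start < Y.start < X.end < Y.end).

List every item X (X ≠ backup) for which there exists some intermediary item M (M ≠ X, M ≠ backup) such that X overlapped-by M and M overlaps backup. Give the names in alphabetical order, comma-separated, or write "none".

standup

Target backup = [t=31, t=59].
Intermediaries M with M overlaps backup: compaction.
Via compaction — items with X overlapped-by compaction: standup.
Union: standup.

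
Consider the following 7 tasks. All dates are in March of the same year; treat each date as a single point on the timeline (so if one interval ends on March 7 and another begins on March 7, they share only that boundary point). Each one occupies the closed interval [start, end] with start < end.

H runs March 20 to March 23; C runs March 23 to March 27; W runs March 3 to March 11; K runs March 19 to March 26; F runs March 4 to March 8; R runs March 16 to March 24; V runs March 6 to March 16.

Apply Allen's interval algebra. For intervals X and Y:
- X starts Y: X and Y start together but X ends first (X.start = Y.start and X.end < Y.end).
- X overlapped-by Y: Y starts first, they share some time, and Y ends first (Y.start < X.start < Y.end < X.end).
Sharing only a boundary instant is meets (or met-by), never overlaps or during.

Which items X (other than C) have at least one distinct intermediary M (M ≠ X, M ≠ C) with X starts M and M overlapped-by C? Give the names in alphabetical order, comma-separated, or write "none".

none

Target C = [March 23, March 27].
Intermediaries M with M overlapped-by C: none.
Union: none.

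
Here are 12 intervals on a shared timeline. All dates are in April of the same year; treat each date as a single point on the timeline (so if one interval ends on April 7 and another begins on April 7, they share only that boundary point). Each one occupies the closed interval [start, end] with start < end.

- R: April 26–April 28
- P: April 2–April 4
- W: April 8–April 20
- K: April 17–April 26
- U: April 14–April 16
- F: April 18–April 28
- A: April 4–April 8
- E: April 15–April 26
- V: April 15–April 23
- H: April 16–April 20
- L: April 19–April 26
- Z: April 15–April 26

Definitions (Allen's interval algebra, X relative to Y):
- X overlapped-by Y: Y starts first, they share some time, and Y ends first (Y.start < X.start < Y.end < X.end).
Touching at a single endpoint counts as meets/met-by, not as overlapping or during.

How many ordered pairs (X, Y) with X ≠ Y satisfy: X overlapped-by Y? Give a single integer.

Checking all 132 ordered pairs for relation 'overlapped-by'; matching pairs in alphabetical order:
(E, U): E overlapped-by U ✓
(E, W): E overlapped-by W ✓
(F, E): F overlapped-by E ✓
(F, H): F overlapped-by H ✓
(F, K): F overlapped-by K ✓
(F, V): F overlapped-by V ✓
(F, W): F overlapped-by W ✓
(F, Z): F overlapped-by Z ✓
(K, H): K overlapped-by H ✓
(K, V): K overlapped-by V ✓
(K, W): K overlapped-by W ✓
(L, H): L overlapped-by H ✓
(L, V): L overlapped-by V ✓
(L, W): L overlapped-by W ✓
(V, U): V overlapped-by U ✓
(V, W): V overlapped-by W ✓
(Z, U): Z overlapped-by U ✓
(Z, W): Z overlapped-by W ✓
Count: 18.

18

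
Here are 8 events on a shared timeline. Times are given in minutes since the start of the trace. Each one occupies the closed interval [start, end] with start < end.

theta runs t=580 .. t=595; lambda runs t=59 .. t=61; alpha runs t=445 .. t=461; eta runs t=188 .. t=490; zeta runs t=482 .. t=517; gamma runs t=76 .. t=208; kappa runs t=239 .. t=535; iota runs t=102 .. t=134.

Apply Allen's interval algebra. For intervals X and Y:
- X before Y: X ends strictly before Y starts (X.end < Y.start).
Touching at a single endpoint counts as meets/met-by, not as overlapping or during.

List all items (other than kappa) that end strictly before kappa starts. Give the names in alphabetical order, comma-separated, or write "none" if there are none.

gamma, iota, lambda

Target kappa = [t=239, t=535].
alpha [t=445, t=461] → during → no.
eta [t=188, t=490] → overlaps → no.
gamma [t=76, t=208] → before → yes.
iota [t=102, t=134] → before → yes.
lambda [t=59, t=61] → before → yes.
theta [t=580, t=595] → after → no.
zeta [t=482, t=517] → during → no.
Result: gamma, iota, lambda.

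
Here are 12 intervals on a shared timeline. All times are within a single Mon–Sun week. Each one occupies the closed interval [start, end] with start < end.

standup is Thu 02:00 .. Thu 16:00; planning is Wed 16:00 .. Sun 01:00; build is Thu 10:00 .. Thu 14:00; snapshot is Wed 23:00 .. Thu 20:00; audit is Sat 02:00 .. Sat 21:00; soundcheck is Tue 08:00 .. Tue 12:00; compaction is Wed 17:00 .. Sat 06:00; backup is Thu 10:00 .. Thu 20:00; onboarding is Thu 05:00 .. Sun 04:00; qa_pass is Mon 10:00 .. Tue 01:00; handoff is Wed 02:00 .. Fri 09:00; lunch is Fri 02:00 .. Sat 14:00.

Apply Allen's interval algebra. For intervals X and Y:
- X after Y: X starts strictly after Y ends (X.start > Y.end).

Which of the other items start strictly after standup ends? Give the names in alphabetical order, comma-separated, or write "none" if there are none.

Target standup = [Thu 02:00, Thu 16:00].
audit [Sat 02:00, Sat 21:00] → after → yes.
backup [Thu 10:00, Thu 20:00] → overlapped-by → no.
build [Thu 10:00, Thu 14:00] → during → no.
compaction [Wed 17:00, Sat 06:00] → contains → no.
handoff [Wed 02:00, Fri 09:00] → contains → no.
lunch [Fri 02:00, Sat 14:00] → after → yes.
onboarding [Thu 05:00, Sun 04:00] → overlapped-by → no.
planning [Wed 16:00, Sun 01:00] → contains → no.
qa_pass [Mon 10:00, Tue 01:00] → before → no.
snapshot [Wed 23:00, Thu 20:00] → contains → no.
soundcheck [Tue 08:00, Tue 12:00] → before → no.
Result: audit, lunch.

audit, lunch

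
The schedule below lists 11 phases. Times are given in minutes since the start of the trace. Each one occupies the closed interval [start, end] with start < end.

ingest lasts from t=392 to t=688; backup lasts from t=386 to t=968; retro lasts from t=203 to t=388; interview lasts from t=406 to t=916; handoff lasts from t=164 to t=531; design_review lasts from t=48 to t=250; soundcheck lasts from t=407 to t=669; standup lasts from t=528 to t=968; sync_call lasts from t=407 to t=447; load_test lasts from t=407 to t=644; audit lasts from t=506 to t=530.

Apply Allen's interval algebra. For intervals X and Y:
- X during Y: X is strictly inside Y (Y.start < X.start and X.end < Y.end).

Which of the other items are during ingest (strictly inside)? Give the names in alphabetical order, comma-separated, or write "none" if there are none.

Target ingest = [t=392, t=688].
audit [t=506, t=530] → during → yes.
backup [t=386, t=968] → contains → no.
design_review [t=48, t=250] → before → no.
handoff [t=164, t=531] → overlaps → no.
interview [t=406, t=916] → overlapped-by → no.
load_test [t=407, t=644] → during → yes.
retro [t=203, t=388] → before → no.
soundcheck [t=407, t=669] → during → yes.
standup [t=528, t=968] → overlapped-by → no.
sync_call [t=407, t=447] → during → yes.
Result: audit, load_test, soundcheck, sync_call.

audit, load_test, soundcheck, sync_call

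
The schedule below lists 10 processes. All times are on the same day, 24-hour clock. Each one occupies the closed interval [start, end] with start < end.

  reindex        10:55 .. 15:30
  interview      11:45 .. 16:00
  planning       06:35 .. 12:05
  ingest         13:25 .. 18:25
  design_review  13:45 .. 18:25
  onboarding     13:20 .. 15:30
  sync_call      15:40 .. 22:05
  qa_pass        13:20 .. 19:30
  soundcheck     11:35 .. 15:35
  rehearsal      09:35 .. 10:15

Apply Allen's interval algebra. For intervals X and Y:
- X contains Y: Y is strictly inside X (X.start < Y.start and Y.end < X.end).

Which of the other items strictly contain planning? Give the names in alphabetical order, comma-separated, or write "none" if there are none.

none

Target planning = [06:35, 12:05].
design_review [13:45, 18:25] → after → no.
ingest [13:25, 18:25] → after → no.
interview [11:45, 16:00] → overlapped-by → no.
onboarding [13:20, 15:30] → after → no.
qa_pass [13:20, 19:30] → after → no.
rehearsal [09:35, 10:15] → during → no.
reindex [10:55, 15:30] → overlapped-by → no.
soundcheck [11:35, 15:35] → overlapped-by → no.
sync_call [15:40, 22:05] → after → no.
Result: none.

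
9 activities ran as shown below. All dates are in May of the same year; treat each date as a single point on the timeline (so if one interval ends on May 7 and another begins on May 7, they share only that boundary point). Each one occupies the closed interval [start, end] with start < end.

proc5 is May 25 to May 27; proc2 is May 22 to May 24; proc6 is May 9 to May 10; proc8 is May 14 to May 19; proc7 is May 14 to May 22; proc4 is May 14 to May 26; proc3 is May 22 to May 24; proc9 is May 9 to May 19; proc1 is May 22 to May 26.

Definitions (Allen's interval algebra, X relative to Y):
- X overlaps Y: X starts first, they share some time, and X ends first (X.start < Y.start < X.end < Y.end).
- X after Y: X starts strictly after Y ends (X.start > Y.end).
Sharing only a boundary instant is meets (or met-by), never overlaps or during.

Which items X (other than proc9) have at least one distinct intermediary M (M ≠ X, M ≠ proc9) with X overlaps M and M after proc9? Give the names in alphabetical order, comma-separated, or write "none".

proc1, proc4

Target proc9 = [May 9, May 19].
Intermediaries M with M after proc9: proc1, proc2, proc3, proc5.
Via proc1 — items with X overlaps proc1: none.
Via proc2 — items with X overlaps proc2: none.
Via proc3 — items with X overlaps proc3: none.
Via proc5 — items with X overlaps proc5: proc1, proc4.
Union: proc1, proc4.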